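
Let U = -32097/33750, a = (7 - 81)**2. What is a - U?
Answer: 61615699/11250 ≈ 5477.0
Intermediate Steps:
a = 5476 (a = (-74)**2 = 5476)
U = -10699/11250 (U = -32097*1/33750 = -10699/11250 ≈ -0.95102)
a - U = 5476 - 1*(-10699/11250) = 5476 + 10699/11250 = 61615699/11250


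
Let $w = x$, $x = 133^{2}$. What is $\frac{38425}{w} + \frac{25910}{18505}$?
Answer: $\frac{233875323}{65466989} \approx 3.5724$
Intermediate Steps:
$x = 17689$
$w = 17689$
$\frac{38425}{w} + \frac{25910}{18505} = \frac{38425}{17689} + \frac{25910}{18505} = 38425 \cdot \frac{1}{17689} + 25910 \cdot \frac{1}{18505} = \frac{38425}{17689} + \frac{5182}{3701} = \frac{233875323}{65466989}$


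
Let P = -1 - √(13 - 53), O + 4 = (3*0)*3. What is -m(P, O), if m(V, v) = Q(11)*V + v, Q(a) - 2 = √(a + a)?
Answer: 4 + (1 + 2*I*√10)*(2 + √22) ≈ 10.69 + 42.314*I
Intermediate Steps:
Q(a) = 2 + √2*√a (Q(a) = 2 + √(a + a) = 2 + √(2*a) = 2 + √2*√a)
O = -4 (O = -4 + (3*0)*3 = -4 + 0*3 = -4 + 0 = -4)
P = -1 - 2*I*√10 (P = -1 - √(-40) = -1 - 2*I*√10 ≈ -1.0 - 6.3246*I)
m(V, v) = v + V*(2 + √22) (m(V, v) = (2 + √2*√11)*V + v = (2 + √22)*V + v = V*(2 + √22) + v = v + V*(2 + √22))
-m(P, O) = -(-4 + (-1 - 2*I*√10)*(2 + √22)) = 4 - (-1 - 2*I*√10)*(2 + √22)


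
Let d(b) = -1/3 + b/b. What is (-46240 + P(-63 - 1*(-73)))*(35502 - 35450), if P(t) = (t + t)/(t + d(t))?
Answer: -4808765/2 ≈ -2.4044e+6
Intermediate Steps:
d(b) = ⅔ (d(b) = -1*⅓ + 1 = -⅓ + 1 = ⅔)
P(t) = 2*t/(⅔ + t) (P(t) = (t + t)/(t + ⅔) = (2*t)/(⅔ + t) = 2*t/(⅔ + t))
(-46240 + P(-63 - 1*(-73)))*(35502 - 35450) = (-46240 + 6*(-63 - 1*(-73))/(2 + 3*(-63 - 1*(-73))))*(35502 - 35450) = (-46240 + 6*(-63 + 73)/(2 + 3*(-63 + 73)))*52 = (-46240 + 6*10/(2 + 3*10))*52 = (-46240 + 6*10/(2 + 30))*52 = (-46240 + 6*10/32)*52 = (-46240 + 6*10*(1/32))*52 = (-46240 + 15/8)*52 = -369905/8*52 = -4808765/2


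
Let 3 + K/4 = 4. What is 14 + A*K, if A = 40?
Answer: 174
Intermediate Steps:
K = 4 (K = -12 + 4*4 = -12 + 16 = 4)
14 + A*K = 14 + 40*4 = 14 + 160 = 174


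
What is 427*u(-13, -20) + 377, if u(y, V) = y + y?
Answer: -10725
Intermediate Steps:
u(y, V) = 2*y
427*u(-13, -20) + 377 = 427*(2*(-13)) + 377 = 427*(-26) + 377 = -11102 + 377 = -10725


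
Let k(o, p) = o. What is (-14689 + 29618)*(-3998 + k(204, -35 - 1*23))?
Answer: -56640626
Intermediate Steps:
(-14689 + 29618)*(-3998 + k(204, -35 - 1*23)) = (-14689 + 29618)*(-3998 + 204) = 14929*(-3794) = -56640626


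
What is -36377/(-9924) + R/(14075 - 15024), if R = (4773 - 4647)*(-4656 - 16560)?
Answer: 2043347489/724452 ≈ 2820.5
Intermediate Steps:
R = -2673216 (R = 126*(-21216) = -2673216)
-36377/(-9924) + R/(14075 - 15024) = -36377/(-9924) - 2673216/(14075 - 15024) = -36377*(-1/9924) - 2673216/(-949) = 36377/9924 - 2673216*(-1/949) = 36377/9924 + 205632/73 = 2043347489/724452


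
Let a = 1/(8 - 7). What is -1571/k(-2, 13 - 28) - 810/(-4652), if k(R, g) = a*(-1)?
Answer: 3654551/2326 ≈ 1571.2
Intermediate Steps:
a = 1 (a = 1/1 = 1)
k(R, g) = -1 (k(R, g) = 1*(-1) = -1)
-1571/k(-2, 13 - 28) - 810/(-4652) = -1571/(-1) - 810/(-4652) = -1571*(-1) - 810*(-1/4652) = 1571 + 405/2326 = 3654551/2326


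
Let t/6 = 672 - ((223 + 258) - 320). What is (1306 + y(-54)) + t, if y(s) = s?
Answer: 4318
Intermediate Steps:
t = 3066 (t = 6*(672 - ((223 + 258) - 320)) = 6*(672 - (481 - 320)) = 6*(672 - 1*161) = 6*(672 - 161) = 6*511 = 3066)
(1306 + y(-54)) + t = (1306 - 54) + 3066 = 1252 + 3066 = 4318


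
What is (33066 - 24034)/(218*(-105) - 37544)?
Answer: -4516/30217 ≈ -0.14945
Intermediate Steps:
(33066 - 24034)/(218*(-105) - 37544) = 9032/(-22890 - 37544) = 9032/(-60434) = 9032*(-1/60434) = -4516/30217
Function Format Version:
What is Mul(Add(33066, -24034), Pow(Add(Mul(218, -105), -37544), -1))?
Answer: Rational(-4516, 30217) ≈ -0.14945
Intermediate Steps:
Mul(Add(33066, -24034), Pow(Add(Mul(218, -105), -37544), -1)) = Mul(9032, Pow(Add(-22890, -37544), -1)) = Mul(9032, Pow(-60434, -1)) = Mul(9032, Rational(-1, 60434)) = Rational(-4516, 30217)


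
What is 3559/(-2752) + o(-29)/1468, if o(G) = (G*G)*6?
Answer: 2165495/1009984 ≈ 2.1441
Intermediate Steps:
o(G) = 6*G² (o(G) = G²*6 = 6*G²)
3559/(-2752) + o(-29)/1468 = 3559/(-2752) + (6*(-29)²)/1468 = 3559*(-1/2752) + (6*841)*(1/1468) = -3559/2752 + 5046*(1/1468) = -3559/2752 + 2523/734 = 2165495/1009984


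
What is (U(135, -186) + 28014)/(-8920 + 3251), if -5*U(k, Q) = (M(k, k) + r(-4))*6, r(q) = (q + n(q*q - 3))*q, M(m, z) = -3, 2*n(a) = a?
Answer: -140148/28345 ≈ -4.9444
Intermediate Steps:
n(a) = a/2
r(q) = q*(-3/2 + q + q²/2) (r(q) = (q + (q*q - 3)/2)*q = (q + (q² - 3)/2)*q = (q + (-3 + q²)/2)*q = (q + (-3/2 + q²/2))*q = (-3/2 + q + q²/2)*q = q*(-3/2 + q + q²/2))
U(k, Q) = 78/5 (U(k, Q) = -(-3 + (½)*(-4)*(-3 + (-4)² + 2*(-4)))*6/5 = -(-3 + (½)*(-4)*(-3 + 16 - 8))*6/5 = -(-3 + (½)*(-4)*5)*6/5 = -(-3 - 10)*6/5 = -(-13)*6/5 = -⅕*(-78) = 78/5)
(U(135, -186) + 28014)/(-8920 + 3251) = (78/5 + 28014)/(-8920 + 3251) = (140148/5)/(-5669) = (140148/5)*(-1/5669) = -140148/28345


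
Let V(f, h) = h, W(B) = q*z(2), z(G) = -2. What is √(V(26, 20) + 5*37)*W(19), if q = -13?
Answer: 26*√205 ≈ 372.26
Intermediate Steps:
W(B) = 26 (W(B) = -13*(-2) = 26)
√(V(26, 20) + 5*37)*W(19) = √(20 + 5*37)*26 = √(20 + 185)*26 = √205*26 = 26*√205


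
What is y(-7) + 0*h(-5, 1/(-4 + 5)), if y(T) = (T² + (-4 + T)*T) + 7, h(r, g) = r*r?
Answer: 133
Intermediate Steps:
h(r, g) = r²
y(T) = 7 + T² + T*(-4 + T) (y(T) = (T² + T*(-4 + T)) + 7 = 7 + T² + T*(-4 + T))
y(-7) + 0*h(-5, 1/(-4 + 5)) = (7 - 4*(-7) + 2*(-7)²) + 0*(-5)² = (7 + 28 + 2*49) + 0*25 = (7 + 28 + 98) + 0 = 133 + 0 = 133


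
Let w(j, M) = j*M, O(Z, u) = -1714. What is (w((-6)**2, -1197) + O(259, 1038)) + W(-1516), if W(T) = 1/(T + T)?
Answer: -135851793/3032 ≈ -44806.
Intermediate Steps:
w(j, M) = M*j
W(T) = 1/(2*T)
(w((-6)**2, -1197) + O(259, 1038)) + W(-1516) = (-1197*(-6)**2 - 1714) + (1/2)/(-1516) = (-1197*36 - 1714) + (1/2)*(-1/1516) = (-43092 - 1714) - 1/3032 = -44806 - 1/3032 = -135851793/3032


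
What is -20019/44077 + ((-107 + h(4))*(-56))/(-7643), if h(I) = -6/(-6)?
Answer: -414646289/336880511 ≈ -1.2308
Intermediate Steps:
h(I) = 1 (h(I) = -6*(-1/6) = 1)
-20019/44077 + ((-107 + h(4))*(-56))/(-7643) = -20019/44077 + ((-107 + 1)*(-56))/(-7643) = -20019*1/44077 - 106*(-56)*(-1/7643) = -20019/44077 + 5936*(-1/7643) = -20019/44077 - 5936/7643 = -414646289/336880511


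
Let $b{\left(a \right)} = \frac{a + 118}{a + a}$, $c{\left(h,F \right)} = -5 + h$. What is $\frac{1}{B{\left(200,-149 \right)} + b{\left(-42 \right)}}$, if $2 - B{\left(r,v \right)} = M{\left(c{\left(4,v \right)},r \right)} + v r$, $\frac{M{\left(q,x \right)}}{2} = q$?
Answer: $\frac{21}{625865} \approx 3.3554 \cdot 10^{-5}$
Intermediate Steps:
$M{\left(q,x \right)} = 2 q$
$B{\left(r,v \right)} = 4 - r v$ ($B{\left(r,v \right)} = 2 - \left(2 \left(-5 + 4\right) + v r\right) = 2 - \left(2 \left(-1\right) + r v\right) = 2 - \left(-2 + r v\right) = 4 - r v$)
$b{\left(a \right)} = \frac{118 + a}{2 a}$
$\frac{1}{B{\left(200,-149 \right)} + b{\left(-42 \right)}} = \frac{1}{\left(4 - 200 \left(-149\right)\right) + \frac{118 - 42}{2 \left(-42\right)}} = \frac{1}{\left(4 + 29800\right) + \frac{1}{2} \left(- \frac{1}{42}\right) 76} = \frac{1}{29804 - \frac{19}{21}} = \frac{1}{\frac{625865}{21}} = \frac{21}{625865}$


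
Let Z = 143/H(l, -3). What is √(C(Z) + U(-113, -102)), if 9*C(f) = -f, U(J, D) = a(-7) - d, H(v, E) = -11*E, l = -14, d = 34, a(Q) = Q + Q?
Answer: I*√3927/9 ≈ 6.9629*I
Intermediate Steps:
a(Q) = 2*Q
U(J, D) = -48 (U(J, D) = 2*(-7) - 1*34 = -14 - 34 = -48)
Z = 13/3 (Z = 143/((-11*(-3))) = 143/33 = 143*(1/33) = 13/3 ≈ 4.3333)
C(f) = -f/9 (C(f) = (-f)/9 = -f/9)
√(C(Z) + U(-113, -102)) = √(-⅑*13/3 - 48) = √(-13/27 - 48) = √(-1309/27) = I*√3927/9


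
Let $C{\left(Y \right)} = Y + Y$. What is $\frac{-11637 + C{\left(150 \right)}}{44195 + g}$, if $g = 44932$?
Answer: $- \frac{3779}{29709} \approx -0.1272$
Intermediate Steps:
$C{\left(Y \right)} = 2 Y$
$\frac{-11637 + C{\left(150 \right)}}{44195 + g} = \frac{-11637 + 2 \cdot 150}{44195 + 44932} = \frac{-11637 + 300}{89127} = \left(-11337\right) \frac{1}{89127} = - \frac{3779}{29709}$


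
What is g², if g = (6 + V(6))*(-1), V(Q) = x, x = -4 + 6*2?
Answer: 196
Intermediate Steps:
x = 8 (x = -4 + 12 = 8)
V(Q) = 8
g = -14 (g = (6 + 8)*(-1) = 14*(-1) = -14)
g² = (-14)² = 196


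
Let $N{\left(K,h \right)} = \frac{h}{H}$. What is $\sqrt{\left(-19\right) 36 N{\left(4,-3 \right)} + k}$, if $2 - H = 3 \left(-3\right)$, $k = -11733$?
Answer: $\frac{i \sqrt{1397121}}{11} \approx 107.45 i$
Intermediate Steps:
$H = 11$ ($H = 2 - 3 \left(-3\right) = 2 - -9 = 2 + 9 = 11$)
$N{\left(K,h \right)} = \frac{h}{11}$
$\sqrt{\left(-19\right) 36 N{\left(4,-3 \right)} + k} = \sqrt{\left(-19\right) 36 \cdot \frac{1}{11} \left(-3\right) - 11733} = \sqrt{\left(-684\right) \left(- \frac{3}{11}\right) - 11733} = \sqrt{\frac{2052}{11} - 11733} = \sqrt{- \frac{127011}{11}} = \frac{i \sqrt{1397121}}{11}$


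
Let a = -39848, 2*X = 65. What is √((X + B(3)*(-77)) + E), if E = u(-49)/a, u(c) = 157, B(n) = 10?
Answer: I*√292763823834/19924 ≈ 27.157*I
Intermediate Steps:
X = 65/2 (X = (½)*65 = 65/2 ≈ 32.500)
E = -157/39848 (E = 157/(-39848) = 157*(-1/39848) = -157/39848 ≈ -0.0039400)
√((X + B(3)*(-77)) + E) = √((65/2 + 10*(-77)) - 157/39848) = √((65/2 - 770) - 157/39848) = √(-1475/2 - 157/39848) = √(-29388057/39848) = I*√292763823834/19924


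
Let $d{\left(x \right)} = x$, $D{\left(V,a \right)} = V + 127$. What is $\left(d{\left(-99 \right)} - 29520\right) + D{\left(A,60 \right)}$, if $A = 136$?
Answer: $-29356$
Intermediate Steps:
$D{\left(V,a \right)} = 127 + V$
$\left(d{\left(-99 \right)} - 29520\right) + D{\left(A,60 \right)} = \left(-99 - 29520\right) + \left(127 + 136\right) = -29619 + 263 = -29356$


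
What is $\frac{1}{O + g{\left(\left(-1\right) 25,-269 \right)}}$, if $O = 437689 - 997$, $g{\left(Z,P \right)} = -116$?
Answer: $\frac{1}{436576} \approx 2.2906 \cdot 10^{-6}$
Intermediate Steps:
$O = 436692$
$\frac{1}{O + g{\left(\left(-1\right) 25,-269 \right)}} = \frac{1}{436692 - 116} = \frac{1}{436576}$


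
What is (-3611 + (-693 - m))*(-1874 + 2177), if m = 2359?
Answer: -2018889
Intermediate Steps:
(-3611 + (-693 - m))*(-1874 + 2177) = (-3611 + (-693 - 1*2359))*(-1874 + 2177) = (-3611 + (-693 - 2359))*303 = (-3611 - 3052)*303 = -6663*303 = -2018889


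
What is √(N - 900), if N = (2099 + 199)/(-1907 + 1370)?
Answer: I*√28974014/179 ≈ 30.071*I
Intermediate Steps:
N = -766/179 (N = 2298/(-537) = 2298*(-1/537) = -766/179 ≈ -4.2793)
√(N - 900) = √(-766/179 - 900) = √(-161866/179) = I*√28974014/179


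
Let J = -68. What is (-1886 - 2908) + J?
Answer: -4862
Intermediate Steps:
(-1886 - 2908) + J = (-1886 - 2908) - 68 = -4794 - 68 = -4862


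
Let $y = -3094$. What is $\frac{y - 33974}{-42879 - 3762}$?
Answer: $\frac{12356}{15547} \approx 0.79475$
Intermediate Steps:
$\frac{y - 33974}{-42879 - 3762} = \frac{-3094 - 33974}{-42879 - 3762} = - \frac{37068}{-46641} = \left(-37068\right) \left(- \frac{1}{46641}\right) = \frac{12356}{15547}$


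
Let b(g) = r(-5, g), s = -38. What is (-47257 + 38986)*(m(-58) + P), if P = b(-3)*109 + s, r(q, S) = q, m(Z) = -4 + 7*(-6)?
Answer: 5202459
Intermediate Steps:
m(Z) = -46 (m(Z) = -4 - 42 = -46)
b(g) = -5
P = -583 (P = -5*109 - 38 = -545 - 38 = -583)
(-47257 + 38986)*(m(-58) + P) = (-47257 + 38986)*(-46 - 583) = -8271*(-629) = 5202459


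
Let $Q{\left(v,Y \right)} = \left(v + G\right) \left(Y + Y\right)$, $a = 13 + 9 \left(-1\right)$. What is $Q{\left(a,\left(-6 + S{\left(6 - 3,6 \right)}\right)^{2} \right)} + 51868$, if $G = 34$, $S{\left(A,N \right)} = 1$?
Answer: $53768$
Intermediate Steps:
$a = 4$ ($a = 13 - 9 = 4$)
$Q{\left(v,Y \right)} = 2 Y \left(34 + v\right)$ ($Q{\left(v,Y \right)} = \left(v + 34\right) \left(Y + Y\right) = \left(34 + v\right) 2 Y = 2 Y \left(34 + v\right)$)
$Q{\left(a,\left(-6 + S{\left(6 - 3,6 \right)}\right)^{2} \right)} + 51868 = 2 \left(-6 + 1\right)^{2} \left(34 + 4\right) + 51868 = 2 \left(-5\right)^{2} \cdot 38 + 51868 = 2 \cdot 25 \cdot 38 + 51868 = 1900 + 51868 = 53768$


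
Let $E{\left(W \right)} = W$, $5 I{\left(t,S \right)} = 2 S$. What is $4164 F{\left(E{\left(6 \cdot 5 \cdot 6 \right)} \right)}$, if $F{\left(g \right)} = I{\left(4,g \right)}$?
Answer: $299808$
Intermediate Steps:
$I{\left(t,S \right)} = \frac{2 S}{5}$
$F{\left(g \right)} = \frac{2 g}{5}$
$4164 F{\left(E{\left(6 \cdot 5 \cdot 6 \right)} \right)} = 4164 \frac{2 \cdot 6 \cdot 5 \cdot 6}{5} = 4164 \frac{2 \cdot 30 \cdot 6}{5} = 4164 \cdot \frac{2}{5} \cdot 180 = 4164 \cdot 72 = 299808$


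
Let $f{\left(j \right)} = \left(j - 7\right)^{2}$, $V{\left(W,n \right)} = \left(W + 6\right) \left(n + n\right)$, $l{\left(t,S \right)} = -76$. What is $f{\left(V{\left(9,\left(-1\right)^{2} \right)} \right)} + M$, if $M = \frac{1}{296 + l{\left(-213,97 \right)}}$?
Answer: $\frac{116381}{220} \approx 529.0$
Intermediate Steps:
$V{\left(W,n \right)} = 2 n \left(6 + W\right)$ ($V{\left(W,n \right)} = \left(6 + W\right) 2 n = 2 n \left(6 + W\right)$)
$f{\left(j \right)} = \left(-7 + j\right)^{2}$
$M = \frac{1}{220}$ ($M = \frac{1}{296 - 76} = \frac{1}{220} \approx 0.0045455$)
$f{\left(V{\left(9,\left(-1\right)^{2} \right)} \right)} + M = \left(-7 + 2 \left(-1\right)^{2} \left(6 + 9\right)\right)^{2} + \frac{1}{220} = \left(-7 + 2 \cdot 1 \cdot 15\right)^{2} + \frac{1}{220} = \left(-7 + 30\right)^{2} + \frac{1}{220} = 23^{2} + \frac{1}{220} = 529 + \frac{1}{220} = \frac{116381}{220}$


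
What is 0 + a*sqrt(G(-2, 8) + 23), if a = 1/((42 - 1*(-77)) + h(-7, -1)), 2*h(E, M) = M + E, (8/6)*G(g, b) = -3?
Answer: sqrt(83)/230 ≈ 0.039611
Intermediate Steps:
G(g, b) = -9/4 (G(g, b) = (3/4)*(-3) = -9/4)
h(E, M) = E/2 + M/2 (h(E, M) = (M + E)/2 = (E + M)/2 = E/2 + M/2)
a = 1/115 (a = 1/((42 - 1*(-77)) + ((1/2)*(-7) + (1/2)*(-1))) = 1/((42 + 77) + (-7/2 - 1/2)) = 1/(119 - 4) = 1/115 ≈ 0.0086956)
0 + a*sqrt(G(-2, 8) + 23) = 0 + sqrt(-9/4 + 23)/115 = 0 + sqrt(83/4)/115 = 0 + (sqrt(83)/2)/115 = 0 + sqrt(83)/230 = sqrt(83)/230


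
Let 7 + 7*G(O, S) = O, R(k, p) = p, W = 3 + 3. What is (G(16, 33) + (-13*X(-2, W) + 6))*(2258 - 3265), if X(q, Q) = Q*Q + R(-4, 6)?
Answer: 3797397/7 ≈ 5.4249e+5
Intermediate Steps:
W = 6
G(O, S) = -1 + O/7
X(q, Q) = 6 + Q² (X(q, Q) = Q*Q + 6 = Q² + 6 = 6 + Q²)
(G(16, 33) + (-13*X(-2, W) + 6))*(2258 - 3265) = ((-1 + (⅐)*16) + (-13*(6 + 6²) + 6))*(2258 - 3265) = ((-1 + 16/7) + (-13*(6 + 36) + 6))*(-1007) = (9/7 + (-13*42 + 6))*(-1007) = (9/7 + (-546 + 6))*(-1007) = (9/7 - 540)*(-1007) = -3771/7*(-1007) = 3797397/7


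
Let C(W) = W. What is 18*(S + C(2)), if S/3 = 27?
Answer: 1494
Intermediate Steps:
S = 81 (S = 3*27 = 81)
18*(S + C(2)) = 18*(81 + 2) = 18*83 = 1494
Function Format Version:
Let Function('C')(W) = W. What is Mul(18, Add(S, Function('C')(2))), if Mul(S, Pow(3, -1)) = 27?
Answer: 1494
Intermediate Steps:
S = 81 (S = Mul(3, 27) = 81)
Mul(18, Add(S, Function('C')(2))) = Mul(18, Add(81, 2)) = Mul(18, 83) = 1494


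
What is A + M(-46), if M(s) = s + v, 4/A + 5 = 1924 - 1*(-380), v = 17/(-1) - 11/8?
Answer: -1183953/18392 ≈ -64.373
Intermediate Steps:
v = -147/8 (v = 17*(-1) - 11*⅛ = -17 - 11/8 = -147/8 ≈ -18.375)
A = 4/2299 (A = 4/(-5 + (1924 - 1*(-380))) = 4/(-5 + (1924 + 380)) = 4/(-5 + 2304) = 4/2299 ≈ 0.0017399)
M(s) = -147/8 + s (M(s) = s - 147/8 = -147/8 + s)
A + M(-46) = 4/2299 + (-147/8 - 46) = 4/2299 - 515/8 = -1183953/18392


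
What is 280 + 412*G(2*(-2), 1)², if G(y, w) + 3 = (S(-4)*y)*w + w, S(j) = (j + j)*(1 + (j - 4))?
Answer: 21043592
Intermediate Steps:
S(j) = 2*j*(-3 + j) (S(j) = (2*j)*(1 + (-4 + j)) = (2*j)*(-3 + j) = 2*j*(-3 + j))
G(y, w) = -3 + w + 56*w*y (G(y, w) = -3 + (((2*(-4)*(-3 - 4))*y)*w + w) = -3 + (((2*(-4)*(-7))*y)*w + w) = -3 + ((56*y)*w + w) = -3 + (56*w*y + w) = -3 + (w + 56*w*y) = -3 + w + 56*w*y)
280 + 412*G(2*(-2), 1)² = 280 + 412*(-3 + 1 + 56*1*(2*(-2)))² = 280 + 412*(-3 + 1 + 56*1*(-4))² = 280 + 412*(-3 + 1 - 224)² = 280 + 412*(-226)² = 280 + 412*51076 = 280 + 21043312 = 21043592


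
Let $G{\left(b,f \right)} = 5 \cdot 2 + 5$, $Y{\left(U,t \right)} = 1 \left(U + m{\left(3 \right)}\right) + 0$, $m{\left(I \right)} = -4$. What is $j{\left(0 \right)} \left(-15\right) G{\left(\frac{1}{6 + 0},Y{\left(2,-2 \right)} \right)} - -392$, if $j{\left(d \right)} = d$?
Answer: $392$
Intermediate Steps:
$Y{\left(U,t \right)} = -4 + U$ ($Y{\left(U,t \right)} = 1 \left(U - 4\right) + 0 = 1 \left(-4 + U\right) + 0 = \left(-4 + U\right) + 0 = -4 + U$)
$G{\left(b,f \right)} = 15$ ($G{\left(b,f \right)} = 10 + 5 = 15$)
$j{\left(0 \right)} \left(-15\right) G{\left(\frac{1}{6 + 0},Y{\left(2,-2 \right)} \right)} - -392 = 0 \left(-15\right) 15 - -392 = 0 \cdot 15 + 392 = 0 + 392 = 392$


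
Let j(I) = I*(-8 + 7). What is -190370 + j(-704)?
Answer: -189666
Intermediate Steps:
j(I) = -I (j(I) = I*(-1) = -I)
-190370 + j(-704) = -190370 - 1*(-704) = -190370 + 704 = -189666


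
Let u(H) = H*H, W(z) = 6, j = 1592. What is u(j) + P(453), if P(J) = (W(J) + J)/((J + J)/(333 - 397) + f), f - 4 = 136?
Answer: 10206301216/4027 ≈ 2.5345e+6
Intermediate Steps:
f = 140 (f = 4 + 136 = 140)
P(J) = (6 + J)/(140 - J/32) (P(J) = (6 + J)/((J + J)/(333 - 397) + 140) = (6 + J)/((2*J)/(-64) + 140) = (6 + J)/((2*J)*(-1/64) + 140) = (6 + J)/(-J/32 + 140) = (6 + J)/(140 - J/32))
u(H) = H**2
u(j) + P(453) = 1592**2 + 32*(-6 - 1*453)/(-4480 + 453) = 2534464 + 32*(-6 - 453)/(-4027) = 2534464 + 32*(-1/4027)*(-459) = 2534464 + 14688/4027 = 10206301216/4027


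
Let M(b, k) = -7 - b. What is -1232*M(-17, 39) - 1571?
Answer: -13891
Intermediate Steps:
-1232*M(-17, 39) - 1571 = -1232*(-7 - 1*(-17)) - 1571 = -1232*(-7 + 17) - 1571 = -1232*10 - 1571 = -12320 - 1571 = -13891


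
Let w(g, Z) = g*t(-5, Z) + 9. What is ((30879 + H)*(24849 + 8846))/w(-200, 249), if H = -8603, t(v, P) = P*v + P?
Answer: 750589820/199209 ≈ 3767.9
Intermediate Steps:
t(v, P) = P + P*v
w(g, Z) = 9 - 4*Z*g (w(g, Z) = g*(Z*(1 - 5)) + 9 = g*(Z*(-4)) + 9 = g*(-4*Z) + 9 = -4*Z*g + 9 = 9 - 4*Z*g)
((30879 + H)*(24849 + 8846))/w(-200, 249) = ((30879 - 8603)*(24849 + 8846))/(9 - 4*249*(-200)) = (22276*33695)/(9 + 199200) = 750589820/199209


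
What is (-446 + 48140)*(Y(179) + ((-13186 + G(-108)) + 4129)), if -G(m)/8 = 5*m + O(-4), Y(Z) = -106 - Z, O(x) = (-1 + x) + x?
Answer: -236085300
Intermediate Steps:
O(x) = -1 + 2*x
G(m) = 72 - 40*m (G(m) = -8*(5*m + (-1 + 2*(-4))) = -8*(5*m + (-1 - 8)) = -8*(5*m - 9) = -8*(-9 + 5*m) = 72 - 40*m)
(-446 + 48140)*(Y(179) + ((-13186 + G(-108)) + 4129)) = (-446 + 48140)*((-106 - 1*179) + ((-13186 + (72 - 40*(-108))) + 4129)) = 47694*((-106 - 179) + ((-13186 + (72 + 4320)) + 4129)) = 47694*(-285 + ((-13186 + 4392) + 4129)) = 47694*(-285 + (-8794 + 4129)) = 47694*(-285 - 4665) = 47694*(-4950) = -236085300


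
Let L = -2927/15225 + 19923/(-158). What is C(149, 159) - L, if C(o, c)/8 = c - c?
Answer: 303790141/2405550 ≈ 126.29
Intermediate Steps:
C(o, c) = 0 (C(o, c) = 8*(c - c) = 8*0 = 0)
L = -303790141/2405550 (L = -2927*1/15225 + 19923*(-1/158) = -2927/15225 - 19923/158 = -303790141/2405550 ≈ -126.29)
C(149, 159) - L = 0 - 1*(-303790141/2405550) = 0 + 303790141/2405550 = 303790141/2405550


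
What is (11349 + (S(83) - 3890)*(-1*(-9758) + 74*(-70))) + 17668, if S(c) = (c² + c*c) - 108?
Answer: 44801857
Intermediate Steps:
S(c) = -108 + 2*c² (S(c) = (c² + c²) - 108 = 2*c² - 108 = -108 + 2*c²)
(11349 + (S(83) - 3890)*(-1*(-9758) + 74*(-70))) + 17668 = (11349 + ((-108 + 2*83²) - 3890)*(-1*(-9758) + 74*(-70))) + 17668 = (11349 + ((-108 + 2*6889) - 3890)*(9758 - 5180)) + 17668 = (11349 + ((-108 + 13778) - 3890)*4578) + 17668 = (11349 + (13670 - 3890)*4578) + 17668 = (11349 + 9780*4578) + 17668 = (11349 + 44772840) + 17668 = 44784189 + 17668 = 44801857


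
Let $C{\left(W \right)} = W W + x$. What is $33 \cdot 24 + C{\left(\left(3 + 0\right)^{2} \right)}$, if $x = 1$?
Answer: $874$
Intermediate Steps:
$C{\left(W \right)} = 1 + W^{2}$ ($C{\left(W \right)} = W W + 1 = W^{2} + 1 = 1 + W^{2}$)
$33 \cdot 24 + C{\left(\left(3 + 0\right)^{2} \right)} = 33 \cdot 24 + \left(1 + \left(\left(3 + 0\right)^{2}\right)^{2}\right) = 792 + \left(1 + \left(3^{2}\right)^{2}\right) = 792 + \left(1 + 9^{2}\right) = 792 + \left(1 + 81\right) = 792 + 82 = 874$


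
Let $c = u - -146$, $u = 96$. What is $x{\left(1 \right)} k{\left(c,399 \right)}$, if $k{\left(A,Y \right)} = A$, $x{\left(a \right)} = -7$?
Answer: $-1694$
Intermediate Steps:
$c = 242$ ($c = 96 - -146 = 96 + 146 = 242$)
$x{\left(1 \right)} k{\left(c,399 \right)} = \left(-7\right) 242 = -1694$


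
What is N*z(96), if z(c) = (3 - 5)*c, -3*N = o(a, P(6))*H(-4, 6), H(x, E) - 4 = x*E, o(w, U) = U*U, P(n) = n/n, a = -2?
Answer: -1280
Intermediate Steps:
P(n) = 1
o(w, U) = U**2
H(x, E) = 4 + E*x (H(x, E) = 4 + x*E = 4 + E*x)
N = 20/3 (N = -1**2*(4 + 6*(-4))/3 = -(4 - 24)/3 = -(-20)/3 = -1/3*(-20) = 20/3 ≈ 6.6667)
z(c) = -2*c
N*z(96) = 20*(-2*96)/3 = (20/3)*(-192) = -1280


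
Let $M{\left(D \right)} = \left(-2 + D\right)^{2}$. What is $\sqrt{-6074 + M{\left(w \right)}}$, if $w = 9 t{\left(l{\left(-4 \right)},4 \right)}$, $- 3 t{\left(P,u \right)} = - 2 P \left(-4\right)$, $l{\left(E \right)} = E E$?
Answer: $\sqrt{142922} \approx 378.05$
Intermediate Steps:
$l{\left(E \right)} = E^{2}$
$t{\left(P,u \right)} = - \frac{8 P}{3}$ ($t{\left(P,u \right)} = - \frac{- 2 P \left(-4\right)}{3} = - \frac{8 P}{3}$)
$w = -384$ ($w = 9 \left(- \frac{8 \left(-4\right)^{2}}{3}\right) = 9 \left(\left(- \frac{8}{3}\right) 16\right) = 9 \left(- \frac{128}{3}\right) = -384$)
$\sqrt{-6074 + M{\left(w \right)}} = \sqrt{-6074 + \left(-2 - 384\right)^{2}} = \sqrt{-6074 + \left(-386\right)^{2}} = \sqrt{-6074 + 148996} = \sqrt{142922}$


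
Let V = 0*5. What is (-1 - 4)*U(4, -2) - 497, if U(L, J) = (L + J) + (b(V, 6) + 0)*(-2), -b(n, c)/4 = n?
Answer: -507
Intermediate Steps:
V = 0
b(n, c) = -4*n
U(L, J) = J + L (U(L, J) = (L + J) + (-4*0 + 0)*(-2) = (J + L) + (0 + 0)*(-2) = (J + L) + 0*(-2) = (J + L) + 0 = J + L)
(-1 - 4)*U(4, -2) - 497 = (-1 - 4)*(-2 + 4) - 497 = -5*2 - 497 = -10 - 497 = -507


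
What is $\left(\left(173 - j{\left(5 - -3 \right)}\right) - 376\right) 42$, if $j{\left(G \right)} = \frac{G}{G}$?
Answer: $-8568$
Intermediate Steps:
$j{\left(G \right)} = 1$
$\left(\left(173 - j{\left(5 - -3 \right)}\right) - 376\right) 42 = \left(\left(173 - 1\right) - 376\right) 42 = \left(172 - 376\right) 42 = \left(-204\right) 42 = -8568$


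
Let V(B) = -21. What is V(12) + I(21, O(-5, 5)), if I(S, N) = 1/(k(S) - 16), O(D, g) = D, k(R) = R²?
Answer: -8924/425 ≈ -20.998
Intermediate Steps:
I(S, N) = 1/(-16 + S²) (I(S, N) = 1/(S² - 16) = 1/(-16 + S²))
V(12) + I(21, O(-5, 5)) = -21 + 1/(-16 + 21²) = -21 + 1/(-16 + 441) = -21 + 1/425 = -8924/425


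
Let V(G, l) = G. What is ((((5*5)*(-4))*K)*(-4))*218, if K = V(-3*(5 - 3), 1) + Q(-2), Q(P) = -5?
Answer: -959200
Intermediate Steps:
K = -11 (K = -3*(5 - 3) - 5 = -3*2 - 5 = -6 - 5 = -11)
((((5*5)*(-4))*K)*(-4))*218 = ((((5*5)*(-4))*(-11))*(-4))*218 = (((25*(-4))*(-11))*(-4))*218 = (-100*(-11)*(-4))*218 = (1100*(-4))*218 = -4400*218 = -959200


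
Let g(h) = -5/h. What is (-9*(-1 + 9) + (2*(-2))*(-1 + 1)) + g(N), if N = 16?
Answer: -1157/16 ≈ -72.313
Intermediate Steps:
(-9*(-1 + 9) + (2*(-2))*(-1 + 1)) + g(N) = (-9*(-1 + 9) + (2*(-2))*(-1 + 1)) - 5/16 = (-9*8 - 4*0) - 5*1/16 = (-72 + 0) - 5/16 = -72 - 5/16 = -1157/16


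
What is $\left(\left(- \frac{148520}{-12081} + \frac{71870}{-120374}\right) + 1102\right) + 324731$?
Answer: $\frac{236927917866956}{727119147} \approx 3.2584 \cdot 10^{5}$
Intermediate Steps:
$\left(\left(- \frac{148520}{-12081} + \frac{71870}{-120374}\right) + 1102\right) + 324731 = \left(\left(\left(-148520\right) \left(- \frac{1}{12081}\right) + 71870 \left(- \frac{1}{120374}\right)\right) + 1102\right) + 324731 = \left(\left(\frac{148520}{12081} - \frac{35935}{60187}\right) + 1102\right) + 324731 = \left(\frac{8504842505}{727119147} + 1102\right) + 324731 = \frac{809790142499}{727119147} + 324731 = \frac{236927917866956}{727119147}$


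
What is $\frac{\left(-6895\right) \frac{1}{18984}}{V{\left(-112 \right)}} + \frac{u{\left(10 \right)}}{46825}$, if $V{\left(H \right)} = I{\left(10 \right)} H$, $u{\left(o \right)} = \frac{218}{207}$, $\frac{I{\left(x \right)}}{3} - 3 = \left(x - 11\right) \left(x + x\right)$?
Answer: $- \frac{685595287}{16683359414400} \approx -4.1095 \cdot 10^{-5}$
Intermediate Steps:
$I{\left(x \right)} = 9 + 6 x \left(-11 + x\right)$ ($I{\left(x \right)} = 9 + 3 \left(x - 11\right) \left(x + x\right) = 9 + 3 \left(-11 + x\right) 2 x = 9 + 3 \cdot 2 x \left(-11 + x\right) = 9 + 6 x \left(-11 + x\right)$)
$u{\left(o \right)} = \frac{218}{207}$ ($u{\left(o \right)} = 218 \cdot \frac{1}{207} = \frac{218}{207}$)
$V{\left(H \right)} = - 51 H$ ($V{\left(H \right)} = \left(9 - 660 + 6 \cdot 10^{2}\right) H = \left(9 - 660 + 6 \cdot 100\right) H = \left(9 - 660 + 600\right) H = - 51 H$)
$\frac{\left(-6895\right) \frac{1}{18984}}{V{\left(-112 \right)}} + \frac{u{\left(10 \right)}}{46825} = \frac{\left(-6895\right) \frac{1}{18984}}{\left(-51\right) \left(-112\right)} + \frac{218}{207 \cdot 46825} = \frac{\left(-6895\right) \frac{1}{18984}}{5712} + \frac{218}{207} \cdot \frac{1}{46825} = \left(- \frac{985}{2712}\right) \frac{1}{5712} + \frac{218}{9692775} = - \frac{985}{15490944} + \frac{218}{9692775} = - \frac{685595287}{16683359414400}$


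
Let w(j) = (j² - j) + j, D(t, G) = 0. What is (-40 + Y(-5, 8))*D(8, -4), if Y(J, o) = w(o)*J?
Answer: 0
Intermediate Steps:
w(j) = j²
Y(J, o) = J*o² (Y(J, o) = o²*J = J*o²)
(-40 + Y(-5, 8))*D(8, -4) = (-40 - 5*8²)*0 = (-40 - 5*64)*0 = (-40 - 320)*0 = -360*0 = 0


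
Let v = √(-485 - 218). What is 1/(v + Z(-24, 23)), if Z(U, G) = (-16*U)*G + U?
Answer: 8808/77581567 - I*√703/77581567 ≈ 0.00011353 - 3.4176e-7*I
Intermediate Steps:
Z(U, G) = U - 16*G*U (Z(U, G) = -16*G*U + U = U - 16*G*U)
v = I*√703 (v = √(-703) = I*√703 ≈ 26.514*I)
1/(v + Z(-24, 23)) = 1/(I*√703 - 24*(1 - 16*23)) = 1/(I*√703 - 24*(1 - 368)) = 1/(I*√703 - 24*(-367)) = 1/(I*√703 + 8808) = 1/(8808 + I*√703)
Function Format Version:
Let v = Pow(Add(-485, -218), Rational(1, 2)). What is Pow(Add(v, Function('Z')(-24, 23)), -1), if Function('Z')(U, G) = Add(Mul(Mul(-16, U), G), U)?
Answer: Add(Rational(8808, 77581567), Mul(Rational(-1, 77581567), I, Pow(703, Rational(1, 2)))) ≈ Add(0.00011353, Mul(-3.4176e-7, I))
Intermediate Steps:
Function('Z')(U, G) = Add(U, Mul(-16, G, U)) (Function('Z')(U, G) = Add(Mul(-16, G, U), U) = Add(U, Mul(-16, G, U)))
v = Mul(I, Pow(703, Rational(1, 2))) (v = Pow(-703, Rational(1, 2)) = Mul(I, Pow(703, Rational(1, 2))) ≈ Mul(26.514, I))
Pow(Add(v, Function('Z')(-24, 23)), -1) = Pow(Add(Mul(I, Pow(703, Rational(1, 2))), Mul(-24, Add(1, Mul(-16, 23)))), -1) = Pow(Add(Mul(I, Pow(703, Rational(1, 2))), Mul(-24, Add(1, -368))), -1) = Pow(Add(Mul(I, Pow(703, Rational(1, 2))), Mul(-24, -367)), -1) = Pow(Add(Mul(I, Pow(703, Rational(1, 2))), 8808), -1) = Pow(Add(8808, Mul(I, Pow(703, Rational(1, 2)))), -1)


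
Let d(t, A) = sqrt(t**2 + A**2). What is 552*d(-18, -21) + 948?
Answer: 948 + 1656*sqrt(85) ≈ 16216.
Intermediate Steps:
d(t, A) = sqrt(A**2 + t**2)
552*d(-18, -21) + 948 = 552*sqrt((-21)**2 + (-18)**2) + 948 = 552*sqrt(441 + 324) + 948 = 552*sqrt(765) + 948 = 552*(3*sqrt(85)) + 948 = 1656*sqrt(85) + 948 = 948 + 1656*sqrt(85)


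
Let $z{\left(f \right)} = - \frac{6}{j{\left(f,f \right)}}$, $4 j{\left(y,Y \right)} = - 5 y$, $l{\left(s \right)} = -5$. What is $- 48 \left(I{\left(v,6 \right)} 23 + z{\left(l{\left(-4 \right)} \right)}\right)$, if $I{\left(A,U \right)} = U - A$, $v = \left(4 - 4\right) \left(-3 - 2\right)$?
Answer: $- \frac{164448}{25} \approx -6577.9$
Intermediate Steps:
$v = 0$ ($v = 0 \left(-5\right) = 0$)
$j{\left(y,Y \right)} = - \frac{5 y}{4}$ ($j{\left(y,Y \right)} = \frac{\left(-5\right) y}{4} = - \frac{5 y}{4}$)
$z{\left(f \right)} = \frac{24}{5 f}$ ($z{\left(f \right)} = - \frac{6}{\left(- \frac{5}{4}\right) f} = - 6 \left(- \frac{4}{5 f}\right) = \frac{24}{5 f}$)
$- 48 \left(I{\left(v,6 \right)} 23 + z{\left(l{\left(-4 \right)} \right)}\right) = - 48 \left(\left(6 - 0\right) 23 + \frac{24}{5 \left(-5\right)}\right) = - 48 \left(\left(6 + 0\right) 23 + \frac{24}{5} \left(- \frac{1}{5}\right)\right) = - 48 \left(6 \cdot 23 - \frac{24}{25}\right) = - 48 \left(138 - \frac{24}{25}\right) = \left(-48\right) \frac{3426}{25} = - \frac{164448}{25}$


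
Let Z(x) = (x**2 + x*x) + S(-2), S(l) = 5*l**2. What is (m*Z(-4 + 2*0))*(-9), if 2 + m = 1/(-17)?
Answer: 16380/17 ≈ 963.53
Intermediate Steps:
Z(x) = 20 + 2*x**2 (Z(x) = (x**2 + x*x) + 5*(-2)**2 = (x**2 + x**2) + 5*4 = 2*x**2 + 20 = 20 + 2*x**2)
m = -35/17 (m = -2 + 1/(-17) = -2 - 1/17 = -35/17 ≈ -2.0588)
(m*Z(-4 + 2*0))*(-9) = -35*(20 + 2*(-4 + 2*0)**2)/17*(-9) = -35*(20 + 2*(-4 + 0)**2)/17*(-9) = -35*(20 + 2*(-4)**2)/17*(-9) = -35*(20 + 2*16)/17*(-9) = -35*(20 + 32)/17*(-9) = -35/17*52*(-9) = -1820/17*(-9) = 16380/17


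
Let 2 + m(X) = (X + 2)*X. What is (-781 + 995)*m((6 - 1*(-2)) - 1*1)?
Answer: 13054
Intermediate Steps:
m(X) = -2 + X*(2 + X) (m(X) = -2 + (X + 2)*X = -2 + (2 + X)*X = -2 + X*(2 + X))
(-781 + 995)*m((6 - 1*(-2)) - 1*1) = (-781 + 995)*(-2 + ((6 - 1*(-2)) - 1*1)² + 2*((6 - 1*(-2)) - 1*1)) = 214*(-2 + ((6 + 2) - 1)² + 2*((6 + 2) - 1)) = 214*(-2 + (8 - 1)² + 2*(8 - 1)) = 214*(-2 + 7² + 2*7) = 214*(-2 + 49 + 14) = 214*61 = 13054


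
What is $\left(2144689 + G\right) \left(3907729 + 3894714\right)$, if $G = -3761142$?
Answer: $-12612282394679$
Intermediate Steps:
$\left(2144689 + G\right) \left(3907729 + 3894714\right) = \left(2144689 - 3761142\right) \left(3907729 + 3894714\right) = \left(-1616453\right) 7802443 = -12612282394679$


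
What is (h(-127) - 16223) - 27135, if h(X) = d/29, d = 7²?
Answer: -1257333/29 ≈ -43356.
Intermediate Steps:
d = 49
h(X) = 49/29
(h(-127) - 16223) - 27135 = (49/29 - 16223) - 27135 = -470418/29 - 27135 = -1257333/29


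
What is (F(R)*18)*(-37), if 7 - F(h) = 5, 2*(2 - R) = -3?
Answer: -1332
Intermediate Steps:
R = 7/2 (R = 2 - 1/2*(-3) = 2 + 3/2 = 7/2 ≈ 3.5000)
F(h) = 2 (F(h) = 7 - 1*5 = 7 - 5 = 2)
(F(R)*18)*(-37) = (2*18)*(-37) = 36*(-37) = -1332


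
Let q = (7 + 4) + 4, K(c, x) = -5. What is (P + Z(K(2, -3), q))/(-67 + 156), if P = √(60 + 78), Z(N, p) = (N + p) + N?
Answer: 5/89 + √138/89 ≈ 0.18817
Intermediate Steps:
q = 15 (q = 11 + 4 = 15)
Z(N, p) = p + 2*N
P = √138 ≈ 11.747
(P + Z(K(2, -3), q))/(-67 + 156) = (√138 + (15 + 2*(-5)))/(-67 + 156) = (√138 + (15 - 10))/89 = (√138 + 5)*(1/89) = (5 + √138)*(1/89) = 5/89 + √138/89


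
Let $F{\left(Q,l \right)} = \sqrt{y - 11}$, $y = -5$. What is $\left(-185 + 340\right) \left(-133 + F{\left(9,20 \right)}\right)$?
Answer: $-20615 + 620 i \approx -20615.0 + 620.0 i$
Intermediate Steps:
$F{\left(Q,l \right)} = 4 i$ ($F{\left(Q,l \right)} = \sqrt{-5 - 11} = \sqrt{-16} = 4 i$)
$\left(-185 + 340\right) \left(-133 + F{\left(9,20 \right)}\right) = \left(-185 + 340\right) \left(-133 + 4 i\right) = 155 \left(-133 + 4 i\right) = -20615 + 620 i$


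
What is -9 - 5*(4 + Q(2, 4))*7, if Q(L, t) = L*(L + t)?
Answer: -569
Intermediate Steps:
-9 - 5*(4 + Q(2, 4))*7 = -9 - 5*(4 + 2*(2 + 4))*7 = -9 - 5*(4 + 2*6)*7 = -9 - 5*(4 + 12)*7 = -9 - 5*16*7 = -9 - 80*7 = -9 - 560 = -569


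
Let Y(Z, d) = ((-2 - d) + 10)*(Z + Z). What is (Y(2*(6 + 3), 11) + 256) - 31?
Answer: 117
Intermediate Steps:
Y(Z, d) = 2*Z*(8 - d) (Y(Z, d) = (8 - d)*(2*Z) = 2*Z*(8 - d))
(Y(2*(6 + 3), 11) + 256) - 31 = (2*(2*(6 + 3))*(8 - 1*11) + 256) - 31 = (2*(2*9)*(8 - 11) + 256) - 31 = (2*18*(-3) + 256) - 31 = (-108 + 256) - 31 = 148 - 31 = 117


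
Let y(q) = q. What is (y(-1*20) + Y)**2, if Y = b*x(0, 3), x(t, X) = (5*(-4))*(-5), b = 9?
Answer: 774400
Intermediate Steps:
x(t, X) = 100 (x(t, X) = -20*(-5) = 100)
Y = 900 (Y = 9*100 = 900)
(y(-1*20) + Y)**2 = (-1*20 + 900)**2 = (-20 + 900)**2 = 880**2 = 774400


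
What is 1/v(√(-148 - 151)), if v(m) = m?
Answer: -I*√299/299 ≈ -0.057831*I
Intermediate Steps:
1/v(√(-148 - 151)) = 1/(√(-148 - 151)) = 1/(√(-299)) = 1/(I*√299) = -I*√299/299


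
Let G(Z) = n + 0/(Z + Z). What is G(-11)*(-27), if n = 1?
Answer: -27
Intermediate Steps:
G(Z) = 1 (G(Z) = 1 + 0/(Z + Z) = 1 + 0/(2*Z) = 1 + (1/(2*Z))*0 = 1 + 0 = 1)
G(-11)*(-27) = 1*(-27) = -27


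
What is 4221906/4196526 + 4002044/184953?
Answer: 2929255979927/129360012213 ≈ 22.644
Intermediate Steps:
4221906/4196526 + 4002044/184953 = 4221906*(1/4196526) + 4002044*(1/184953) = 703651/699421 + 4002044/184953 = 2929255979927/129360012213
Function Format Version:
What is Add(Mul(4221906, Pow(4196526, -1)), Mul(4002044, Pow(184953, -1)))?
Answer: Rational(2929255979927, 129360012213) ≈ 22.644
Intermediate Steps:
Add(Mul(4221906, Pow(4196526, -1)), Mul(4002044, Pow(184953, -1))) = Add(Mul(4221906, Rational(1, 4196526)), Mul(4002044, Rational(1, 184953))) = Add(Rational(703651, 699421), Rational(4002044, 184953)) = Rational(2929255979927, 129360012213)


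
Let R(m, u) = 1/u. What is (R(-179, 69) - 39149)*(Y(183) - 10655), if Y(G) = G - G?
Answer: 28782138400/69 ≈ 4.1713e+8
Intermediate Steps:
Y(G) = 0
(R(-179, 69) - 39149)*(Y(183) - 10655) = (1/69 - 39149)*(0 - 10655) = (1/69 - 39149)*(-10655) = -2701280/69*(-10655) = 28782138400/69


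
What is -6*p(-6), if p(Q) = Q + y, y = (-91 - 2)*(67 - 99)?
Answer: -17820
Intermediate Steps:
y = 2976 (y = -93*(-32) = 2976)
p(Q) = 2976 + Q (p(Q) = Q + 2976 = 2976 + Q)
-6*p(-6) = -6*(2976 - 6) = -6*2970 = -17820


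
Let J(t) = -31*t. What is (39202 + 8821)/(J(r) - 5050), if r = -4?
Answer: -48023/4926 ≈ -9.7489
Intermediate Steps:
(39202 + 8821)/(J(r) - 5050) = (39202 + 8821)/(-31*(-4) - 5050) = 48023/(124 - 5050) = 48023/(-4926) = 48023*(-1/4926) = -48023/4926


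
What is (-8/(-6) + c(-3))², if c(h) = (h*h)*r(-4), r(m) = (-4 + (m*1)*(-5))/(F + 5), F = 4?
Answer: 2704/9 ≈ 300.44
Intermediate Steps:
r(m) = -4/9 - 5*m/9 (r(m) = (-4 + (m*1)*(-5))/(4 + 5) = (-4 + m*(-5))/9 = (-4 - 5*m)*(⅑) = -4/9 - 5*m/9)
c(h) = 16*h²/9 (c(h) = (h*h)*(-4/9 - 5/9*(-4)) = h²*(-4/9 + 20/9) = h²*(16/9) = 16*h²/9)
(-8/(-6) + c(-3))² = (-8/(-6) + (16/9)*(-3)²)² = (-8*(-⅙) + (16/9)*9)² = (4/3 + 16)² = (52/3)² = 2704/9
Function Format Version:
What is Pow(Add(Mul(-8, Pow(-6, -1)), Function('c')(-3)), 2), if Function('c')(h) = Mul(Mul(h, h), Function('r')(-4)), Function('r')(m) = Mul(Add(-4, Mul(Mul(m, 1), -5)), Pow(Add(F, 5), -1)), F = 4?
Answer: Rational(2704, 9) ≈ 300.44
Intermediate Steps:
Function('r')(m) = Add(Rational(-4, 9), Mul(Rational(-5, 9), m)) (Function('r')(m) = Mul(Add(-4, Mul(Mul(m, 1), -5)), Pow(Add(4, 5), -1)) = Mul(Add(-4, Mul(m, -5)), Pow(9, -1)) = Mul(Add(-4, Mul(-5, m)), Rational(1, 9)) = Add(Rational(-4, 9), Mul(Rational(-5, 9), m)))
Function('c')(h) = Mul(Rational(16, 9), Pow(h, 2)) (Function('c')(h) = Mul(Mul(h, h), Add(Rational(-4, 9), Mul(Rational(-5, 9), -4))) = Mul(Pow(h, 2), Add(Rational(-4, 9), Rational(20, 9))) = Mul(Pow(h, 2), Rational(16, 9)) = Mul(Rational(16, 9), Pow(h, 2)))
Pow(Add(Mul(-8, Pow(-6, -1)), Function('c')(-3)), 2) = Pow(Add(Mul(-8, Pow(-6, -1)), Mul(Rational(16, 9), Pow(-3, 2))), 2) = Pow(Add(Mul(-8, Rational(-1, 6)), Mul(Rational(16, 9), 9)), 2) = Pow(Add(Rational(4, 3), 16), 2) = Pow(Rational(52, 3), 2) = Rational(2704, 9)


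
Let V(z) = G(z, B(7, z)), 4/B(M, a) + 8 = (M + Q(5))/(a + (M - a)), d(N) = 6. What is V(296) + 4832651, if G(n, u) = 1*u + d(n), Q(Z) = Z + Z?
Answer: 188473595/39 ≈ 4.8327e+6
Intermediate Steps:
Q(Z) = 2*Z
B(M, a) = 4/(-8 + (10 + M)/M) (B(M, a) = 4/(-8 + (M + 2*5)/(a + (M - a))) = 4/(-8 + (M + 10)/M) = 4/(-8 + (10 + M)/M))
G(n, u) = 6 + u (G(n, u) = 1*u + 6 = u + 6 = 6 + u)
V(z) = 206/39 (V(z) = 6 - 4*7/(-10 + 7*7) = 6 - 4*7/(-10 + 49) = 6 - 4*7/39 = 6 - 4*7*1/39 = 6 - 28/39 = 206/39)
V(296) + 4832651 = 206/39 + 4832651 = 188473595/39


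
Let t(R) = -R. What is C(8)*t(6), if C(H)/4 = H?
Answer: -192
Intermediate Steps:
C(H) = 4*H
C(8)*t(6) = (4*8)*(-1*6) = 32*(-6) = -192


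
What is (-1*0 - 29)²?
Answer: 841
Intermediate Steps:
(-1*0 - 29)² = (0 - 29)² = (-29)² = 841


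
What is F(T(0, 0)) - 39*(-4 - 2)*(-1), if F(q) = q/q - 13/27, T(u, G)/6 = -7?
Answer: -6304/27 ≈ -233.48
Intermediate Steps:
T(u, G) = -42 (T(u, G) = 6*(-7) = -42)
F(q) = 14/27 (F(q) = 1 - 13*1/27 = 1 - 13/27 = 14/27)
F(T(0, 0)) - 39*(-4 - 2)*(-1) = 14/27 - 39*(-4 - 2)*(-1) = 14/27 - 39*(-6*(-1)) = 14/27 - 39*6 = 14/27 - 1*234 = 14/27 - 234 = -6304/27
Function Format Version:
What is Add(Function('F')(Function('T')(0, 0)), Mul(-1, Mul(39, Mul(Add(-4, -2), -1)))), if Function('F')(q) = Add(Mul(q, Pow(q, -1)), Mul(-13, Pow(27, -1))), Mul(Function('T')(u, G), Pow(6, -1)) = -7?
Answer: Rational(-6304, 27) ≈ -233.48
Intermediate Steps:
Function('T')(u, G) = -42 (Function('T')(u, G) = Mul(6, -7) = -42)
Function('F')(q) = Rational(14, 27) (Function('F')(q) = Add(1, Mul(-13, Rational(1, 27))) = Add(1, Rational(-13, 27)) = Rational(14, 27))
Add(Function('F')(Function('T')(0, 0)), Mul(-1, Mul(39, Mul(Add(-4, -2), -1)))) = Add(Rational(14, 27), Mul(-1, Mul(39, Mul(Add(-4, -2), -1)))) = Add(Rational(14, 27), Mul(-1, Mul(39, Mul(-6, -1)))) = Add(Rational(14, 27), Mul(-1, Mul(39, 6))) = Add(Rational(14, 27), Mul(-1, 234)) = Add(Rational(14, 27), -234) = Rational(-6304, 27)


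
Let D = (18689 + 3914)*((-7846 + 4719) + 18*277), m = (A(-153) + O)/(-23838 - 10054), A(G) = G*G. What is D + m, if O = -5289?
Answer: 356026787591/8473 ≈ 4.2019e+7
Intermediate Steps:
A(G) = G**2
m = -4530/8473 (m = ((-153)**2 - 5289)/(-23838 - 10054) = (23409 - 5289)/(-33892) = 18120*(-1/33892) = -4530/8473 ≈ -0.53464)
D = 42018977 (D = 22603*(-3127 + 4986) = 22603*1859 = 42018977)
D + m = 42018977 - 4530/8473 = 356026787591/8473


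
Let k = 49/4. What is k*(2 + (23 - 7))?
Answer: 441/2 ≈ 220.50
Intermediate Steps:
k = 49/4 (k = 49*(¼) = 49/4 ≈ 12.250)
k*(2 + (23 - 7)) = 49*(2 + (23 - 7))/4 = 49*(2 + 16)/4 = (49/4)*18 = 441/2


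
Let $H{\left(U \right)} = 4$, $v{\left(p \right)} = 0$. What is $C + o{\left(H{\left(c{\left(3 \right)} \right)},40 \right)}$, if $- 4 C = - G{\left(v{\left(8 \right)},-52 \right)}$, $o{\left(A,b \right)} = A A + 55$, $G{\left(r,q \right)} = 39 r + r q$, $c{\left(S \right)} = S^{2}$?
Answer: $71$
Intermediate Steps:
$G{\left(r,q \right)} = 39 r + q r$
$o{\left(A,b \right)} = 55 + A^{2}$ ($o{\left(A,b \right)} = A^{2} + 55 = 55 + A^{2}$)
$C = 0$ ($C = - \frac{\left(-1\right) 0 \left(39 - 52\right)}{4} = - \frac{\left(-1\right) 0 \left(-13\right)}{4} = - \frac{\left(-1\right) 0}{4} = \left(- \frac{1}{4}\right) 0 = 0$)
$C + o{\left(H{\left(c{\left(3 \right)} \right)},40 \right)} = 0 + \left(55 + 4^{2}\right) = 0 + \left(55 + 16\right) = 0 + 71 = 71$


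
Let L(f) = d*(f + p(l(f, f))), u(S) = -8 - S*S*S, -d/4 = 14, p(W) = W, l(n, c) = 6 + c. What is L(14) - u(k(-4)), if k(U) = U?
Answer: -1960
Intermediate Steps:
d = -56 (d = -4*14 = -56)
u(S) = -8 - S**3 (u(S) = -8 - S**2*S = -8 - S**3)
L(f) = -336 - 112*f (L(f) = -56*(f + (6 + f)) = -56*(6 + 2*f) = -336 - 112*f)
L(14) - u(k(-4)) = (-336 - 112*14) - (-8 - 1*(-4)**3) = (-336 - 1568) - (-8 - 1*(-64)) = -1904 - (-8 + 64) = -1904 - 1*56 = -1904 - 56 = -1960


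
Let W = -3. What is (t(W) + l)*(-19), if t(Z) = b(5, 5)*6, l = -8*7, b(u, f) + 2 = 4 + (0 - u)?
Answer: 1406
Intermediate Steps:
b(u, f) = 2 - u (b(u, f) = -2 + (4 + (0 - u)) = -2 + (4 - u) = 2 - u)
l = -56
t(Z) = -18 (t(Z) = (2 - 1*5)*6 = (2 - 5)*6 = -3*6 = -18)
(t(W) + l)*(-19) = (-18 - 56)*(-19) = -74*(-19) = 1406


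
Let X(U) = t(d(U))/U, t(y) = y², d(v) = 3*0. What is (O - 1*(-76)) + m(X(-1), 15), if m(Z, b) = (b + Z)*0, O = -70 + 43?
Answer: 49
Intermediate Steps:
d(v) = 0
O = -27
X(U) = 0 (X(U) = 0²/U = 0/U = 0)
m(Z, b) = 0 (m(Z, b) = (Z + b)*0 = 0)
(O - 1*(-76)) + m(X(-1), 15) = (-27 - 1*(-76)) + 0 = (-27 + 76) + 0 = 49 + 0 = 49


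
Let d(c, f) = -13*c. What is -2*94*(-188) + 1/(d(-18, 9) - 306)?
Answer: 2544767/72 ≈ 35344.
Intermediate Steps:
-2*94*(-188) + 1/(d(-18, 9) - 306) = -2*94*(-188) + 1/(-13*(-18) - 306) = -188*(-188) + 1/(234 - 306) = 35344 + 1/(-72) = 35344 - 1/72 = 2544767/72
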